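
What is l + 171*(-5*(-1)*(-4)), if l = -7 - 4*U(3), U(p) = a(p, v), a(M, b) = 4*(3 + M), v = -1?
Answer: -3523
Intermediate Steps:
a(M, b) = 12 + 4*M
U(p) = 12 + 4*p
l = -103 (l = -7 - 4*(12 + 4*3) = -7 - 4*(12 + 12) = -7 - 4*24 = -7 - 96 = -103)
l + 171*(-5*(-1)*(-4)) = -103 + 171*(-5*(-1)*(-4)) = -103 + 171*(5*(-4)) = -103 + 171*(-20) = -103 - 3420 = -3523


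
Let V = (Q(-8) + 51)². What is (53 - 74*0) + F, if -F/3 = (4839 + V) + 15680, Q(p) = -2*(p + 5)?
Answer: -71251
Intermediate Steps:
Q(p) = -10 - 2*p (Q(p) = -2*(5 + p) = -10 - 2*p)
V = 3249 (V = ((-10 - 2*(-8)) + 51)² = ((-10 + 16) + 51)² = (6 + 51)² = 57² = 3249)
F = -71304 (F = -3*((4839 + 3249) + 15680) = -3*(8088 + 15680) = -3*23768 = -71304)
(53 - 74*0) + F = (53 - 74*0) - 71304 = (53 + 0) - 71304 = 53 - 71304 = -71251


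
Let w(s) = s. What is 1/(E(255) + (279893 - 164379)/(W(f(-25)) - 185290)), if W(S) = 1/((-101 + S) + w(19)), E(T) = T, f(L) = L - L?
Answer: 15193781/3864942007 ≈ 0.0039312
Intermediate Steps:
f(L) = 0
W(S) = 1/(-82 + S) (W(S) = 1/((-101 + S) + 19) = 1/(-82 + S))
1/(E(255) + (279893 - 164379)/(W(f(-25)) - 185290)) = 1/(255 + (279893 - 164379)/(1/(-82 + 0) - 185290)) = 1/(255 + 115514/(1/(-82) - 185290)) = 1/(255 + 115514/(-1/82 - 185290)) = 1/(255 + 115514/(-15193781/82)) = 1/(255 + 115514*(-82/15193781)) = 1/(255 - 9472148/15193781) = 1/(3864942007/15193781) = 15193781/3864942007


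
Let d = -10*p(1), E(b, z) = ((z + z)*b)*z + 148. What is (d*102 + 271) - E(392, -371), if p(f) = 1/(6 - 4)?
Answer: -107910931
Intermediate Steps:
E(b, z) = 148 + 2*b*z² (E(b, z) = ((2*z)*b)*z + 148 = (2*b*z)*z + 148 = 2*b*z² + 148 = 148 + 2*b*z²)
p(f) = ½ (p(f) = 1/2 = ½)
d = -5 (d = -10*½ = -5)
(d*102 + 271) - E(392, -371) = (-5*102 + 271) - (148 + 2*392*(-371)²) = (-510 + 271) - (148 + 2*392*137641) = -239 - (148 + 107910544) = -239 - 1*107910692 = -239 - 107910692 = -107910931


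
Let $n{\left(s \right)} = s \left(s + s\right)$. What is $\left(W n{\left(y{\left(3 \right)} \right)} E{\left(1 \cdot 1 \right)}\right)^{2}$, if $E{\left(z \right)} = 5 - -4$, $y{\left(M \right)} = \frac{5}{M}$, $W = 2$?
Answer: $10000$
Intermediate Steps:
$n{\left(s \right)} = 2 s^{2}$ ($n{\left(s \right)} = s 2 s = 2 s^{2}$)
$E{\left(z \right)} = 9$ ($E{\left(z \right)} = 5 + 4 = 9$)
$\left(W n{\left(y{\left(3 \right)} \right)} E{\left(1 \cdot 1 \right)}\right)^{2} = \left(2 \cdot 2 \left(\frac{5}{3}\right)^{2} \cdot 9\right)^{2} = \left(2 \cdot 2 \cdot \frac{25}{9} \cdot 9\right)^{2} = \left(2 \cdot \frac{50}{9} \cdot 9\right)^{2} = \left(\frac{100}{9} \cdot 9\right)^{2} = 100^{2} = 10000$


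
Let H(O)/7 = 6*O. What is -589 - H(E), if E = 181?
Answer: -8191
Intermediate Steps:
H(O) = 42*O (H(O) = 7*(6*O) = 42*O)
-589 - H(E) = -589 - 42*181 = -589 - 1*7602 = -589 - 7602 = -8191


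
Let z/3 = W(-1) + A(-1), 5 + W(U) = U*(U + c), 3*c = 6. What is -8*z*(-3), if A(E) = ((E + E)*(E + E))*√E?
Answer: -432 + 288*I ≈ -432.0 + 288.0*I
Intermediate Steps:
c = 2 (c = (⅓)*6 = 2)
A(E) = 4*E^(5/2) (A(E) = ((2*E)*(2*E))*√E = (4*E²)*√E = 4*E^(5/2))
W(U) = -5 + U*(2 + U) (W(U) = -5 + U*(U + 2) = -5 + U*(2 + U))
z = -18 + 12*I (z = 3*((-5 + (-1)² + 2*(-1)) + 4*(-1)^(5/2)) = 3*((-5 + 1 - 2) + 4*I) = 3*(-6 + 4*I) = -18 + 12*I ≈ -18.0 + 12.0*I)
-8*z*(-3) = -8*(-18 + 12*I)*(-3) = (144 - 96*I)*(-3) = -432 + 288*I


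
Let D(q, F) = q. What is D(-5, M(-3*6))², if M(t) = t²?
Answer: 25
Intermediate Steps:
D(-5, M(-3*6))² = (-5)² = 25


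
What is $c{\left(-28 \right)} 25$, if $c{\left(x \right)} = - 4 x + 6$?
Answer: $2950$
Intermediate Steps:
$c{\left(x \right)} = 6 - 4 x$
$c{\left(-28 \right)} 25 = \left(6 - -112\right) 25 = \left(6 + 112\right) 25 = 118 \cdot 25 = 2950$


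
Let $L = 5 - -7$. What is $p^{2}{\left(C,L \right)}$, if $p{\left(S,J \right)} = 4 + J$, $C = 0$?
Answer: $256$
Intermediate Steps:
$L = 12$ ($L = 5 + 7 = 12$)
$p^{2}{\left(C,L \right)} = \left(4 + 12\right)^{2} = 16^{2} = 256$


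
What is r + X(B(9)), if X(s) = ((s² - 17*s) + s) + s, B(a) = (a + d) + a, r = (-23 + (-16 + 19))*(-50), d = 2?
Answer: 1100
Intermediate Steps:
r = 1000 (r = (-23 + 3)*(-50) = -20*(-50) = 1000)
B(a) = 2 + 2*a (B(a) = (a + 2) + a = (2 + a) + a = 2 + 2*a)
X(s) = s² - 15*s (X(s) = (s² - 16*s) + s = s² - 15*s)
r + X(B(9)) = 1000 + (2 + 2*9)*(-15 + (2 + 2*9)) = 1000 + (2 + 18)*(-15 + (2 + 18)) = 1000 + 20*(-15 + 20) = 1000 + 20*5 = 1000 + 100 = 1100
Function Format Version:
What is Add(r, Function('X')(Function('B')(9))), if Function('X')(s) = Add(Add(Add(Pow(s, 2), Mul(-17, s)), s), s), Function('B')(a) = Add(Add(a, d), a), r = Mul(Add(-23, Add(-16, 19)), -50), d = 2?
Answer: 1100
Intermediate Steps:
r = 1000 (r = Mul(Add(-23, 3), -50) = Mul(-20, -50) = 1000)
Function('B')(a) = Add(2, Mul(2, a)) (Function('B')(a) = Add(Add(a, 2), a) = Add(Add(2, a), a) = Add(2, Mul(2, a)))
Function('X')(s) = Add(Pow(s, 2), Mul(-15, s)) (Function('X')(s) = Add(Add(Pow(s, 2), Mul(-16, s)), s) = Add(Pow(s, 2), Mul(-15, s)))
Add(r, Function('X')(Function('B')(9))) = Add(1000, Mul(Add(2, Mul(2, 9)), Add(-15, Add(2, Mul(2, 9))))) = Add(1000, Mul(Add(2, 18), Add(-15, Add(2, 18)))) = Add(1000, Mul(20, Add(-15, 20))) = Add(1000, Mul(20, 5)) = Add(1000, 100) = 1100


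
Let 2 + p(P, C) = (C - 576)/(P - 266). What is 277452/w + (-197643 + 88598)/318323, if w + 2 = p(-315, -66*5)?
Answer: -25656849358243/225691007 ≈ -1.1368e+5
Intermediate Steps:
p(P, C) = -2 + (-576 + C)/(-266 + P) (p(P, C) = -2 + (C - 576)/(P - 266) = -2 + (-576 + C)/(-266 + P))
w = -1418/581 (w = -2 + (-44 - 66*5 - 2*(-315))/(-266 - 315) = -2 + (-44 - 330 + 630)/(-581) = -2 - 1/581*256 = -2 - 256/581 = -1418/581 ≈ -2.4406)
277452/w + (-197643 + 88598)/318323 = 277452/(-1418/581) + (-197643 + 88598)/318323 = 277452*(-581/1418) - 109045*1/318323 = -80599806/709 - 109045/318323 = -25656849358243/225691007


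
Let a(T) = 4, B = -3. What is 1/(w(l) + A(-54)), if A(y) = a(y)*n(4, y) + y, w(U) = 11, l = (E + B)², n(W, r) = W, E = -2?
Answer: -1/27 ≈ -0.037037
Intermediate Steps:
l = 25 (l = (-2 - 3)² = (-5)² = 25)
A(y) = 16 + y (A(y) = 4*4 + y = 16 + y)
1/(w(l) + A(-54)) = 1/(11 + (16 - 54)) = 1/(11 - 38) = 1/(-27) = -1/27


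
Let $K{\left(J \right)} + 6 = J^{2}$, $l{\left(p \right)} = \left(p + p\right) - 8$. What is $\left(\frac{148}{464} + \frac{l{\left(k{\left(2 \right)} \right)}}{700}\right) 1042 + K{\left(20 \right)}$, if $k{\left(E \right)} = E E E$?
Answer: $\frac{7493447}{10150} \approx 738.27$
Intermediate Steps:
$k{\left(E \right)} = E^{3}$ ($k{\left(E \right)} = E^{2} E = E^{3}$)
$l{\left(p \right)} = -8 + 2 p$ ($l{\left(p \right)} = 2 p - 8 = -8 + 2 p$)
$K{\left(J \right)} = -6 + J^{2}$
$\left(\frac{148}{464} + \frac{l{\left(k{\left(2 \right)} \right)}}{700}\right) 1042 + K{\left(20 \right)} = \left(\frac{148}{464} + \frac{-8 + 2 \cdot 2^{3}}{700}\right) 1042 - \left(6 - 20^{2}\right) = \left(148 \cdot \frac{1}{464} + \left(-8 + 2 \cdot 8\right) \frac{1}{700}\right) 1042 + \left(-6 + 400\right) = \left(\frac{37}{116} + \left(-8 + 16\right) \frac{1}{700}\right) 1042 + 394 = \left(\frac{37}{116} + 8 \cdot \frac{1}{700}\right) 1042 + 394 = \left(\frac{37}{116} + \frac{2}{175}\right) 1042 + 394 = \frac{6707}{20300} \cdot 1042 + 394 = \frac{3494347}{10150} + 394 = \frac{7493447}{10150}$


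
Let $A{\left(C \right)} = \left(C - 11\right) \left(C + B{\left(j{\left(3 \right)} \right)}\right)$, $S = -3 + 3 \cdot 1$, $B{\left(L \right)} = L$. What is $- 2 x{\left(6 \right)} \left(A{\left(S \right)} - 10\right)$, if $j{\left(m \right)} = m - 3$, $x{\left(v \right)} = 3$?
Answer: $60$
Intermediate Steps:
$j{\left(m \right)} = -3 + m$ ($j{\left(m \right)} = m - 3 = -3 + m$)
$S = 0$ ($S = -3 + 3 = 0$)
$A{\left(C \right)} = C \left(-11 + C\right)$ ($A{\left(C \right)} = \left(C - 11\right) \left(C + \left(-3 + 3\right)\right) = \left(-11 + C\right) \left(C + 0\right) = \left(-11 + C\right) C = C \left(-11 + C\right)$)
$- 2 x{\left(6 \right)} \left(A{\left(S \right)} - 10\right) = \left(-2\right) 3 \left(0 \left(-11 + 0\right) - 10\right) = - 6 \left(0 \left(-11\right) - 10\right) = - 6 \left(0 - 10\right) = \left(-6\right) \left(-10\right) = 60$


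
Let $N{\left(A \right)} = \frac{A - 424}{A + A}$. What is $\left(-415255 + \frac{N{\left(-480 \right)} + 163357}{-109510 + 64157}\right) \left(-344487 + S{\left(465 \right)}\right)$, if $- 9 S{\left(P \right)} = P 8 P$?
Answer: $\frac{1212905538282473311}{5442360} \approx 2.2286 \cdot 10^{11}$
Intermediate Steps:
$N{\left(A \right)} = \frac{-424 + A}{2 A}$
$S{\left(P \right)} = - \frac{8 P^{2}}{9}$ ($S{\left(P \right)} = - \frac{P 8 P}{9} = - \frac{8 P P}{9} = - \frac{8 P^{2}}{9}$)
$\left(-415255 + \frac{N{\left(-480 \right)} + 163357}{-109510 + 64157}\right) \left(-344487 + S{\left(465 \right)}\right) = \left(-415255 + \frac{\frac{-424 - 480}{2 \left(-480\right)} + 163357}{-109510 + 64157}\right) \left(-344487 - \frac{8 \cdot 465^{2}}{9}\right) = \left(-415255 + \frac{\frac{1}{2} \left(- \frac{1}{480}\right) \left(-904\right) + 163357}{-45353}\right) \left(-344487 - 192200\right) = \left(-415255 + \left(\frac{113}{120} + 163357\right) \left(- \frac{1}{45353}\right)\right) \left(-344487 - 192200\right) = \left(-415255 + \frac{19602953}{120} \left(- \frac{1}{45353}\right)\right) \left(-536687\right) = \left(-415255 - \frac{19602953}{5442360}\right) \left(-536687\right) = \left(- \frac{2259986804753}{5442360}\right) \left(-536687\right) = \frac{1212905538282473311}{5442360}$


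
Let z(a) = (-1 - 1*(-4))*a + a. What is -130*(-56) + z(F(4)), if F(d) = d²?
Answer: 7344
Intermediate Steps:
z(a) = 4*a (z(a) = (-1 + 4)*a + a = 3*a + a = 4*a)
-130*(-56) + z(F(4)) = -130*(-56) + 4*4² = 7280 + 4*16 = 7280 + 64 = 7344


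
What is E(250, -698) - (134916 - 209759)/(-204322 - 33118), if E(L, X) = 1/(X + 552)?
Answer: -5582259/17333120 ≈ -0.32206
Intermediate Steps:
E(L, X) = 1/(552 + X)
E(250, -698) - (134916 - 209759)/(-204322 - 33118) = 1/(552 - 698) - (134916 - 209759)/(-204322 - 33118) = 1/(-146) - (-74843)/(-237440) = -1/146 - (-74843)*(-1)/237440 = -1/146 - 1*74843/237440 = -1/146 - 74843/237440 = -5582259/17333120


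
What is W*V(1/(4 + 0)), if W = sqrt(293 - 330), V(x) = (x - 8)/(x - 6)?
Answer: 31*I*sqrt(37)/23 ≈ 8.1985*I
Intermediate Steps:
V(x) = (-8 + x)/(-6 + x)
W = I*sqrt(37) (W = sqrt(-37) = I*sqrt(37) ≈ 6.0828*I)
W*V(1/(4 + 0)) = (I*sqrt(37))*((-8 + 1/(4 + 0))/(-6 + 1/(4 + 0))) = (I*sqrt(37))*((-8 + 1/4)/(-6 + 1/4)) = (I*sqrt(37))*(-31/4/(-23/4)) = (I*sqrt(37))*(-4/23*(-31/4)) = (I*sqrt(37))*(31/23) = 31*I*sqrt(37)/23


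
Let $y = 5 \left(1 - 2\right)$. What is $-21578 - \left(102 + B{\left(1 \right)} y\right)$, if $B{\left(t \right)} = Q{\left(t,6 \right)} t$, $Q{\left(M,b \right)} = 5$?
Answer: $-21655$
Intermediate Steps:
$y = -5$ ($y = 5 \left(-1\right) = -5$)
$B{\left(t \right)} = 5 t$
$-21578 - \left(102 + B{\left(1 \right)} y\right) = -21578 - \left(102 + 5 \cdot 1 \left(-5\right)\right) = -21578 - \left(102 + 5 \left(-5\right)\right) = -21578 - \left(102 - 25\right) = -21578 - 77 = -21655$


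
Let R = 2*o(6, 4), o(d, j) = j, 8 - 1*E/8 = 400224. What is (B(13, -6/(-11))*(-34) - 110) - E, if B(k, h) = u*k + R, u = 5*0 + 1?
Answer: 3200904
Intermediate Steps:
E = -3201728 (E = 64 - 8*400224 = 64 - 3201792 = -3201728)
u = 1 (u = 0 + 1 = 1)
R = 8 (R = 2*4 = 8)
B(k, h) = 8 + k (B(k, h) = 1*k + 8 = k + 8 = 8 + k)
(B(13, -6/(-11))*(-34) - 110) - E = ((8 + 13)*(-34) - 110) - 1*(-3201728) = (21*(-34) - 110) + 3201728 = (-714 - 110) + 3201728 = -824 + 3201728 = 3200904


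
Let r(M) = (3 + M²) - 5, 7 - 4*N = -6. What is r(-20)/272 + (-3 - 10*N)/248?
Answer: 11131/8432 ≈ 1.3201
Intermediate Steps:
N = 13/4 (N = 7/4 - ¼*(-6) = 7/4 + 3/2 = 13/4 ≈ 3.2500)
r(M) = -2 + M²
r(-20)/272 + (-3 - 10*N)/248 = (-2 + (-20)²)/272 + (-3 - 10*13/4)/248 = (-2 + 400)*(1/272) + (-3 - 65/2)*(1/248) = 398*(1/272) - 71/2*1/248 = 199/136 - 71/496 = 11131/8432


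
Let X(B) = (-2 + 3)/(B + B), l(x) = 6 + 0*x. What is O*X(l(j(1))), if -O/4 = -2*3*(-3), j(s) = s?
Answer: -6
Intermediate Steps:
l(x) = 6 (l(x) = 6 + 0 = 6)
X(B) = 1/(2*B)
O = -72 (O = -4*(-2*3)*(-3) = -(-24)*(-3) = -4*18 = -72)
O*X(l(j(1))) = -36/6 = -72*1/12 = -6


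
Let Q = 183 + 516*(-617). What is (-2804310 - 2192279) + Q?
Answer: -5314778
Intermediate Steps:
Q = -318189 (Q = 183 - 318372 = -318189)
(-2804310 - 2192279) + Q = (-2804310 - 2192279) - 318189 = -4996589 - 318189 = -5314778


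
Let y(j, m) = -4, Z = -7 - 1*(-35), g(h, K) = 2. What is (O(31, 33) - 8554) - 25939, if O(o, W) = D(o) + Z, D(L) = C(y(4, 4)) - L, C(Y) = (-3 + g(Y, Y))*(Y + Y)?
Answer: -34488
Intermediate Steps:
Z = 28 (Z = -7 + 35 = 28)
C(Y) = -2*Y (C(Y) = (-3 + 2)*(Y + Y) = -2*Y)
D(L) = 8 - L (D(L) = -2*(-4) - L = 8 - L)
O(o, W) = 36 - o (O(o, W) = (8 - o) + 28 = 36 - o)
(O(31, 33) - 8554) - 25939 = ((36 - 1*31) - 8554) - 25939 = ((36 - 31) - 8554) - 25939 = (5 - 8554) - 25939 = -8549 - 25939 = -34488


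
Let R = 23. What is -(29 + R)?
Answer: -52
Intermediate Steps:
-(29 + R) = -(29 + 23) = -1*52 = -52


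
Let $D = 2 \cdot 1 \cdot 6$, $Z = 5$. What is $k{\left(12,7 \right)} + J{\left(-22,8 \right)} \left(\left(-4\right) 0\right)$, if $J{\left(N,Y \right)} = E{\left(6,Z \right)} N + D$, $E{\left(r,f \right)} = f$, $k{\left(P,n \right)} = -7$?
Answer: $-7$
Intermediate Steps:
$D = 12$ ($D = 2 \cdot 6 = 12$)
$J{\left(N,Y \right)} = 12 + 5 N$ ($J{\left(N,Y \right)} = 5 N + 12 = 12 + 5 N$)
$k{\left(12,7 \right)} + J{\left(-22,8 \right)} \left(\left(-4\right) 0\right) = -7 + \left(12 + 5 \left(-22\right)\right) \left(\left(-4\right) 0\right) = -7 + \left(12 - 110\right) 0 = -7 - 0 = -7 + 0 = -7$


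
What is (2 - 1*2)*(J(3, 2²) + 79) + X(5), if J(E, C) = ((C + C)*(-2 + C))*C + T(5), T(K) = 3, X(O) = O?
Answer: 5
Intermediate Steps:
J(E, C) = 3 + 2*C²*(-2 + C) (J(E, C) = ((C + C)*(-2 + C))*C + 3 = ((2*C)*(-2 + C))*C + 3 = (2*C*(-2 + C))*C + 3 = 2*C²*(-2 + C) + 3 = 3 + 2*C²*(-2 + C))
(2 - 1*2)*(J(3, 2²) + 79) + X(5) = (2 - 1*2)*((3 - 4*(2²)² + 2*(2²)³) + 79) + 5 = (2 - 2)*((3 - 4*4² + 2*4³) + 79) + 5 = 0*((3 - 4*16 + 2*64) + 79) + 5 = 0*((3 - 64 + 128) + 79) + 5 = 0*(67 + 79) + 5 = 0*146 + 5 = 0 + 5 = 5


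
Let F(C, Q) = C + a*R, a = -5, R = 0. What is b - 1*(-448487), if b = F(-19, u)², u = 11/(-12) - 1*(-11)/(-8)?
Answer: 448848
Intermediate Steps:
u = -55/24 (u = 11*(-1/12) + 11*(-⅛) = -11/12 - 11/8 = -55/24 ≈ -2.2917)
F(C, Q) = C (F(C, Q) = C - 5*0 = C + 0 = C)
b = 361 (b = (-19)² = 361)
b - 1*(-448487) = 361 - 1*(-448487) = 361 + 448487 = 448848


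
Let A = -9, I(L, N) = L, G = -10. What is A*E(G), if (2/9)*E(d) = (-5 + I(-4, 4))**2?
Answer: -6561/2 ≈ -3280.5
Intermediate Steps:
E(d) = 729/2 (E(d) = 9*(-5 - 4)**2/2 = (9/2)*(-9)**2 = (9/2)*81 = 729/2)
A*E(G) = -9*729/2 = -6561/2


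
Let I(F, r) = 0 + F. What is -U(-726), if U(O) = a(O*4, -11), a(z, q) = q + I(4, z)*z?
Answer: 11627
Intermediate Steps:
I(F, r) = F
a(z, q) = q + 4*z
U(O) = -11 + 16*O (U(O) = -11 + 4*(O*4) = -11 + 4*(4*O) = -11 + 16*O)
-U(-726) = -(-11 + 16*(-726)) = -(-11 - 11616) = -1*(-11627) = 11627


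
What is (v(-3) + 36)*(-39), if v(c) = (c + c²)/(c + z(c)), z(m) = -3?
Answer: -1365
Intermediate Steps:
v(c) = (c + c²)/(-3 + c) (v(c) = (c + c²)/(c - 3) = (c + c²)/(-3 + c))
(v(-3) + 36)*(-39) = (-3*(1 - 3)/(-3 - 3) + 36)*(-39) = (-3*(-2)/(-6) + 36)*(-39) = (-3*(-⅙)*(-2) + 36)*(-39) = (-1 + 36)*(-39) = 35*(-39) = -1365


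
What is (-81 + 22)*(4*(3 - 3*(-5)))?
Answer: -4248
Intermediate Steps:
(-81 + 22)*(4*(3 - 3*(-5))) = -236*(3 + 15) = -236*18 = -59*72 = -4248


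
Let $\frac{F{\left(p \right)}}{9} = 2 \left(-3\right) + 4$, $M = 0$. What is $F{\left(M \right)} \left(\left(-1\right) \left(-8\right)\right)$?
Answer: $-144$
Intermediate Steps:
$F{\left(p \right)} = -18$ ($F{\left(p \right)} = 9 \left(2 \left(-3\right) + 4\right) = 9 \left(-6 + 4\right) = 9 \left(-2\right) = -18$)
$F{\left(M \right)} \left(\left(-1\right) \left(-8\right)\right) = - 18 \left(\left(-1\right) \left(-8\right)\right) = \left(-18\right) 8 = -144$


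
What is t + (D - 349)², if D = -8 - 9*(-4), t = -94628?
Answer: 8413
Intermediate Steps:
D = 28 (D = -8 + 36 = 28)
t + (D - 349)² = -94628 + (28 - 349)² = -94628 + (-321)² = -94628 + 103041 = 8413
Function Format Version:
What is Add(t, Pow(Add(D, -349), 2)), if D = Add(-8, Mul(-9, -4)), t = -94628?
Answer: 8413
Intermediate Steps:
D = 28 (D = Add(-8, 36) = 28)
Add(t, Pow(Add(D, -349), 2)) = Add(-94628, Pow(Add(28, -349), 2)) = Add(-94628, Pow(-321, 2)) = Add(-94628, 103041) = 8413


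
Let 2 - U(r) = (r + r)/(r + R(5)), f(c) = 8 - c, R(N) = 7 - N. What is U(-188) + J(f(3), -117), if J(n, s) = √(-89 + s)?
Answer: -2/93 + I*√206 ≈ -0.021505 + 14.353*I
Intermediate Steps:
U(r) = 2 - 2*r/(2 + r) (U(r) = 2 - (r + r)/(r + (7 - 1*5)) = 2 - 2*r/(r + (7 - 5)) = 2 - 2*r/(r + 2) = 2 - 2*r/(2 + r))
U(-188) + J(f(3), -117) = 4/(2 - 188) + √(-89 - 117) = 4/(-186) + √(-206) = 4*(-1/186) + I*√206 = -2/93 + I*√206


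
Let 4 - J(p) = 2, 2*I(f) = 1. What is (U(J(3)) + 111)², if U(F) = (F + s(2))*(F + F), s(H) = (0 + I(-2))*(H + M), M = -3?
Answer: 13689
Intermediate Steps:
I(f) = ½ (I(f) = (½)*1 = ½)
J(p) = 2 (J(p) = 4 - 1*2 = 4 - 2 = 2)
s(H) = -3/2 + H/2 (s(H) = (0 + ½)*(H - 3) = (-3 + H)/2 = -3/2 + H/2)
U(F) = 2*F*(-½ + F) (U(F) = (F + (-3/2 + (½)*2))*(F + F) = (F + (-3/2 + 1))*(2*F) = (F - ½)*(2*F) = (-½ + F)*(2*F) = 2*F*(-½ + F))
(U(J(3)) + 111)² = (2*(-1 + 2*2) + 111)² = (2*(-1 + 4) + 111)² = (2*3 + 111)² = (6 + 111)² = 117² = 13689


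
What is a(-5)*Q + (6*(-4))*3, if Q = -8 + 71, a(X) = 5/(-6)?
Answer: -249/2 ≈ -124.50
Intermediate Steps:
a(X) = -⅚ (a(X) = 5*(-⅙) = -⅚)
Q = 63
a(-5)*Q + (6*(-4))*3 = -⅚*63 + (6*(-4))*3 = -105/2 - 24*3 = -105/2 - 72 = -249/2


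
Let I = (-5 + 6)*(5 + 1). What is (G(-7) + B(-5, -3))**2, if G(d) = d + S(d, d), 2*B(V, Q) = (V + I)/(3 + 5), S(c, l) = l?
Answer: 49729/256 ≈ 194.25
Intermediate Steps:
I = 6 (I = 1*6 = 6)
B(V, Q) = 3/8 + V/16 (B(V, Q) = ((V + 6)/(3 + 5))/2 = ((6 + V)/8)/2 = (3/4 + V/8)/2 = 3/8 + V/16)
G(d) = 2*d (G(d) = d + d = 2*d)
(G(-7) + B(-5, -3))**2 = (2*(-7) + (3/8 + (1/16)*(-5)))**2 = (-14 + (3/8 - 5/16))**2 = (-14 + 1/16)**2 = (-223/16)**2 = 49729/256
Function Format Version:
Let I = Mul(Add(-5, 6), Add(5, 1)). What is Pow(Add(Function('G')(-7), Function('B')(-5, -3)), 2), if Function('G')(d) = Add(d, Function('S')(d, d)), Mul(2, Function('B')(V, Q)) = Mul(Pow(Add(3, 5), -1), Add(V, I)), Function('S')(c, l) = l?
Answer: Rational(49729, 256) ≈ 194.25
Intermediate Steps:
I = 6 (I = Mul(1, 6) = 6)
Function('B')(V, Q) = Add(Rational(3, 8), Mul(Rational(1, 16), V)) (Function('B')(V, Q) = Mul(Rational(1, 2), Mul(Pow(Add(3, 5), -1), Add(V, 6))) = Mul(Rational(1, 2), Mul(Pow(8, -1), Add(6, V))) = Mul(Rational(1, 2), Mul(Rational(1, 8), Add(6, V))) = Mul(Rational(1, 2), Add(Rational(3, 4), Mul(Rational(1, 8), V))) = Add(Rational(3, 8), Mul(Rational(1, 16), V)))
Function('G')(d) = Mul(2, d) (Function('G')(d) = Add(d, d) = Mul(2, d))
Pow(Add(Function('G')(-7), Function('B')(-5, -3)), 2) = Pow(Add(Mul(2, -7), Add(Rational(3, 8), Mul(Rational(1, 16), -5))), 2) = Pow(Add(-14, Add(Rational(3, 8), Rational(-5, 16))), 2) = Pow(Add(-14, Rational(1, 16)), 2) = Pow(Rational(-223, 16), 2) = Rational(49729, 256)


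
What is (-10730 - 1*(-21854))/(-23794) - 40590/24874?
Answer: -310624209/147962989 ≈ -2.0993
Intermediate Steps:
(-10730 - 1*(-21854))/(-23794) - 40590/24874 = (-10730 + 21854)*(-1/23794) - 40590*1/24874 = 11124*(-1/23794) - 20295/12437 = -5562/11897 - 20295/12437 = -310624209/147962989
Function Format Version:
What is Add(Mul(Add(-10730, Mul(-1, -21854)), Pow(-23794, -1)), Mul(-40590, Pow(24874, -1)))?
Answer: Rational(-310624209, 147962989) ≈ -2.0993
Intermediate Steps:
Add(Mul(Add(-10730, Mul(-1, -21854)), Pow(-23794, -1)), Mul(-40590, Pow(24874, -1))) = Add(Mul(Add(-10730, 21854), Rational(-1, 23794)), Mul(-40590, Rational(1, 24874))) = Add(Mul(11124, Rational(-1, 23794)), Rational(-20295, 12437)) = Add(Rational(-5562, 11897), Rational(-20295, 12437)) = Rational(-310624209, 147962989)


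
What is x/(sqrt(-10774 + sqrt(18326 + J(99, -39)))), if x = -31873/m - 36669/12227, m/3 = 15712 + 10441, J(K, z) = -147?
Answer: 3266724242*I/(959318193*sqrt(10774 - 7*sqrt(371))) ≈ 0.033014*I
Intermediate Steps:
m = 78459 (m = 3*(15712 + 10441) = 3*26153 = 78459)
x = -3266724242/959318193 (x = -31873/78459 - 36669/12227 = -3266724242/959318193 ≈ -3.4053)
x/(sqrt(-10774 + sqrt(18326 + J(99, -39)))) = -3266724242/(959318193*sqrt(-10774 + sqrt(18326 - 147))) = -3266724242/(959318193*sqrt(-10774 + sqrt(18179))) = -3266724242/(959318193*sqrt(-10774 + 7*sqrt(371)))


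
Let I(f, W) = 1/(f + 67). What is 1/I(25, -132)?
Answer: 92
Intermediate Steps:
I(f, W) = 1/(67 + f)
1/I(25, -132) = 1/(1/(67 + 25)) = 1/(1/92) = 92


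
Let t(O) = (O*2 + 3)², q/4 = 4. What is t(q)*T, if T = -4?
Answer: -4900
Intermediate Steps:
q = 16 (q = 4*4 = 16)
t(O) = (3 + 2*O)² (t(O) = (2*O + 3)² = (3 + 2*O)²)
t(q)*T = (3 + 2*16)²*(-4) = (3 + 32)²*(-4) = 35²*(-4) = 1225*(-4) = -4900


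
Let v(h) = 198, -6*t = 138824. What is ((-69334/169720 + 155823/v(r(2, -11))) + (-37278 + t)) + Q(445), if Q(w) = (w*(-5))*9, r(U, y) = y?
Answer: -223060788041/2800380 ≈ -79654.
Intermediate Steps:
t = -69412/3 (t = -1/6*138824 = -69412/3 ≈ -23137.)
Q(w) = -45*w (Q(w) = -5*w*9 = -45*w)
((-69334/169720 + 155823/v(r(2, -11))) + (-37278 + t)) + Q(445) = ((-69334/169720 + 155823/198) + (-37278 - 69412/3)) - 45*445 = ((-69334*1/169720 + 155823*(1/198)) - 181246/3) - 20025 = ((-34667/84860 + 51941/66) - 181246/3) - 20025 = (2202712619/2800380 - 181246/3) - 20025 = -166983178541/2800380 - 20025 = -223060788041/2800380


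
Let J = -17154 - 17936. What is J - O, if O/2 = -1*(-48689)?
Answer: -132468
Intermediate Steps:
O = 97378 (O = 2*(-1*(-48689)) = 2*48689 = 97378)
J = -35090
J - O = -35090 - 1*97378 = -35090 - 97378 = -132468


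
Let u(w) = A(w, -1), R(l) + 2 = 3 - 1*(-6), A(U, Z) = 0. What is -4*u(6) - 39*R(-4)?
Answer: -273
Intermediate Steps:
R(l) = 7 (R(l) = -2 + (3 - 1*(-6)) = -2 + (3 + 6) = -2 + 9 = 7)
u(w) = 0
-4*u(6) - 39*R(-4) = -4*0 - 39*7 = 0 - 273 = -273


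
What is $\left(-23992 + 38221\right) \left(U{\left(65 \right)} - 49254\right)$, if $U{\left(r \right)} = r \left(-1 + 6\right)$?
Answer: $-696210741$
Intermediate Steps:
$U{\left(r \right)} = 5 r$ ($U{\left(r \right)} = r 5 = 5 r$)
$\left(-23992 + 38221\right) \left(U{\left(65 \right)} - 49254\right) = \left(-23992 + 38221\right) \left(5 \cdot 65 - 49254\right) = 14229 \left(325 - 49254\right) = 14229 \left(-48929\right) = -696210741$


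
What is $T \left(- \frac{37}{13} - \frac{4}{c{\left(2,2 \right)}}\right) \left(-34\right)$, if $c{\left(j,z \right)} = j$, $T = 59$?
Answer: $\frac{126378}{13} \approx 9721.4$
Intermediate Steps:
$T \left(- \frac{37}{13} - \frac{4}{c{\left(2,2 \right)}}\right) \left(-34\right) = 59 \left(- \frac{37}{13} - \frac{4}{2}\right) \left(-34\right) = 59 \left(\left(-37\right) \frac{1}{13} - 2\right) \left(-34\right) = 59 \left(- \frac{37}{13} - 2\right) \left(-34\right) = 59 \left(- \frac{63}{13}\right) \left(-34\right) = \left(- \frac{3717}{13}\right) \left(-34\right) = \frac{126378}{13}$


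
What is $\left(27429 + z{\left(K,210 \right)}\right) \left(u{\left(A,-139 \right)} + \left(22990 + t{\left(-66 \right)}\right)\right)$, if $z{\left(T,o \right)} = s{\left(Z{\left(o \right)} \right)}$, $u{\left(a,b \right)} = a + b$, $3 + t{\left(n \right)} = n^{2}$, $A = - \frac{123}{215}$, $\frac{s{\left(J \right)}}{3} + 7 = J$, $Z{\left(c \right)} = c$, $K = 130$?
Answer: $\frac{163986888006}{215} \approx 7.6273 \cdot 10^{8}$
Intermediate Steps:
$s{\left(J \right)} = -21 + 3 J$
$A = - \frac{123}{215}$ ($A = \left(-123\right) \frac{1}{215} = - \frac{123}{215} \approx -0.57209$)
$t{\left(n \right)} = -3 + n^{2}$
$z{\left(T,o \right)} = -21 + 3 o$
$\left(27429 + z{\left(K,210 \right)}\right) \left(u{\left(A,-139 \right)} + \left(22990 + t{\left(-66 \right)}\right)\right) = \left(27429 + \left(-21 + 3 \cdot 210\right)\right) \left(\left(- \frac{123}{215} - 139\right) + \left(22990 - \left(3 - \left(-66\right)^{2}\right)\right)\right) = \left(27429 + \left(-21 + 630\right)\right) \left(- \frac{30008}{215} + \left(22990 + \left(-3 + 4356\right)\right)\right) = \left(27429 + 609\right) \left(- \frac{30008}{215} + \left(22990 + 4353\right)\right) = 28038 \left(- \frac{30008}{215} + 27343\right) = 28038 \cdot \frac{5848737}{215} = \frac{163986888006}{215}$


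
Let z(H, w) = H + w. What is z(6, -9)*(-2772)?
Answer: 8316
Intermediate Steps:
z(6, -9)*(-2772) = (6 - 9)*(-2772) = -3*(-2772) = 8316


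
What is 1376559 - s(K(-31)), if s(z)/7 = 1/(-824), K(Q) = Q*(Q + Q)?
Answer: 1134284623/824 ≈ 1.3766e+6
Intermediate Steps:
K(Q) = 2*Q² (K(Q) = Q*(2*Q) = 2*Q²)
s(z) = -7/824 (s(z) = 7/(-824) = 7*(-1/824) = -7/824)
1376559 - s(K(-31)) = 1376559 - 1*(-7/824) = 1376559 + 7/824 = 1134284623/824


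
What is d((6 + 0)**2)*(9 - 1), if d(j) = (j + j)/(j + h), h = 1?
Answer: 576/37 ≈ 15.568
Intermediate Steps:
d(j) = 2*j/(1 + j) (d(j) = (j + j)/(j + 1) = (2*j)/(1 + j) = 2*j/(1 + j))
d((6 + 0)**2)*(9 - 1) = (2*(6 + 0)**2/(1 + (6 + 0)**2))*(9 - 1) = (2*6**2/(1 + 6**2))*8 = (2*36/(1 + 36))*8 = (2*36/37)*8 = (2*36*(1/37))*8 = (72/37)*8 = 576/37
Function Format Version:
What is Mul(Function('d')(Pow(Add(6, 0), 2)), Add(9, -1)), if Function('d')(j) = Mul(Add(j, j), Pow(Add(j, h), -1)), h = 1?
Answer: Rational(576, 37) ≈ 15.568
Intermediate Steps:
Function('d')(j) = Mul(2, j, Pow(Add(1, j), -1)) (Function('d')(j) = Mul(Add(j, j), Pow(Add(j, 1), -1)) = Mul(Mul(2, j), Pow(Add(1, j), -1)) = Mul(2, j, Pow(Add(1, j), -1)))
Mul(Function('d')(Pow(Add(6, 0), 2)), Add(9, -1)) = Mul(Mul(2, Pow(Add(6, 0), 2), Pow(Add(1, Pow(Add(6, 0), 2)), -1)), Add(9, -1)) = Mul(Mul(2, Pow(6, 2), Pow(Add(1, Pow(6, 2)), -1)), 8) = Mul(Mul(2, 36, Pow(Add(1, 36), -1)), 8) = Mul(Mul(2, 36, Pow(37, -1)), 8) = Mul(Mul(2, 36, Rational(1, 37)), 8) = Mul(Rational(72, 37), 8) = Rational(576, 37)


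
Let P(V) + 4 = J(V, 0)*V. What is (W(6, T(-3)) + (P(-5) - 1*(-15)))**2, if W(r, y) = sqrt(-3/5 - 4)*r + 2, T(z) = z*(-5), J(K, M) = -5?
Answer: 6392/5 + 456*I*sqrt(115)/5 ≈ 1278.4 + 978.01*I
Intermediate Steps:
T(z) = -5*z
P(V) = -4 - 5*V
W(r, y) = 2 + I*r*sqrt(115)/5 (W(r, y) = sqrt(-3*1/5 - 4)*r + 2 = sqrt(-3/5 - 4)*r + 2 = sqrt(-23/5)*r + 2 = (I*sqrt(115)/5)*r + 2 = I*r*sqrt(115)/5 + 2 = 2 + I*r*sqrt(115)/5)
(W(6, T(-3)) + (P(-5) - 1*(-15)))**2 = ((2 + (1/5)*I*6*sqrt(115)) + ((-4 - 5*(-5)) - 1*(-15)))**2 = ((2 + 6*I*sqrt(115)/5) + ((-4 + 25) + 15))**2 = ((2 + 6*I*sqrt(115)/5) + (21 + 15))**2 = ((2 + 6*I*sqrt(115)/5) + 36)**2 = (38 + 6*I*sqrt(115)/5)**2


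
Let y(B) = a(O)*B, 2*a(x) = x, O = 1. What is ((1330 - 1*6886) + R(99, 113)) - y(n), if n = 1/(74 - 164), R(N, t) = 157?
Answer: -971819/180 ≈ -5399.0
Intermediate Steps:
n = -1/90 (n = 1/(-90) = -1/90 ≈ -0.011111)
a(x) = x/2
y(B) = B/2 (y(B) = ((1/2)*1)*B = B/2)
((1330 - 1*6886) + R(99, 113)) - y(n) = ((1330 - 1*6886) + 157) - (-1)/(2*90) = ((1330 - 6886) + 157) - 1*(-1/180) = (-5556 + 157) + 1/180 = -5399 + 1/180 = -971819/180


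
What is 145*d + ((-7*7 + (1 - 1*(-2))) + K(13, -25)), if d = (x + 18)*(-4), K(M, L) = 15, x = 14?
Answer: -18591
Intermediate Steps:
d = -128 (d = (14 + 18)*(-4) = 32*(-4) = -128)
145*d + ((-7*7 + (1 - 1*(-2))) + K(13, -25)) = 145*(-128) + ((-7*7 + (1 - 1*(-2))) + 15) = -18560 + ((-49 + (1 + 2)) + 15) = -18560 + ((-49 + 3) + 15) = -18560 + (-46 + 15) = -18560 - 31 = -18591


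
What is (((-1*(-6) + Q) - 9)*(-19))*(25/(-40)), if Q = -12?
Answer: -1425/8 ≈ -178.13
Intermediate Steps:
(((-1*(-6) + Q) - 9)*(-19))*(25/(-40)) = (((-1*(-6) - 12) - 9)*(-19))*(25/(-40)) = (((6 - 12) - 9)*(-19))*(25*(-1/40)) = ((-6 - 9)*(-19))*(-5/8) = -15*(-19)*(-5/8) = 285*(-5/8) = -1425/8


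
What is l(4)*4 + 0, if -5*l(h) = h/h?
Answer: -⅘ ≈ -0.80000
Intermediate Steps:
l(h) = -⅕ (l(h) = -h/(5*h) = -⅕*1 = -⅕)
l(4)*4 + 0 = -⅕*4 + 0 = -⅘ + 0 = -⅘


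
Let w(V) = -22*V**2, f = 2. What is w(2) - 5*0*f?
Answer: -88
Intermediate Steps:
w(2) - 5*0*f = -22*2**2 - 5*0*2 = -22*4 - 0*2 = -88 - 1*0 = -88 + 0 = -88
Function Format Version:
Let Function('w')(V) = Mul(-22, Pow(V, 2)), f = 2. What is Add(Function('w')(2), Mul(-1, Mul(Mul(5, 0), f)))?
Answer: -88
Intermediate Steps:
Add(Function('w')(2), Mul(-1, Mul(Mul(5, 0), f))) = Add(Mul(-22, Pow(2, 2)), Mul(-1, Mul(Mul(5, 0), 2))) = Add(Mul(-22, 4), Mul(-1, Mul(0, 2))) = Add(-88, Mul(-1, 0)) = Add(-88, 0) = -88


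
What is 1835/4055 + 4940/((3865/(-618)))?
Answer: -494899933/626903 ≈ -789.44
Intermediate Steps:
1835/4055 + 4940/((3865/(-618))) = 1835*(1/4055) + 4940/((3865*(-1/618))) = 367/811 + 4940/(-3865/618) = 367/811 + 4940*(-618/3865) = 367/811 - 610584/773 = -494899933/626903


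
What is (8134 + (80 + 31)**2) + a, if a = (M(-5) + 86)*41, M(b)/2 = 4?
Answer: 24309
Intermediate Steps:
M(b) = 8 (M(b) = 2*4 = 8)
a = 3854 (a = (8 + 86)*41 = 94*41 = 3854)
(8134 + (80 + 31)**2) + a = (8134 + (80 + 31)**2) + 3854 = (8134 + 111**2) + 3854 = (8134 + 12321) + 3854 = 20455 + 3854 = 24309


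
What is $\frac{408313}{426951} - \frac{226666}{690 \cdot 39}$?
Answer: $- \frac{4765976252}{638291745} \approx -7.4668$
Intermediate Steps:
$\frac{408313}{426951} - \frac{226666}{690 \cdot 39} = 408313 \cdot \frac{1}{426951} - \frac{226666}{26910} = \frac{408313}{426951} - \frac{113333}{13455} = - \frac{4765976252}{638291745}$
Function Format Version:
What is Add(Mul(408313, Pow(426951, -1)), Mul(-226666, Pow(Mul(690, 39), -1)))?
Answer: Rational(-4765976252, 638291745) ≈ -7.4668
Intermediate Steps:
Add(Mul(408313, Pow(426951, -1)), Mul(-226666, Pow(Mul(690, 39), -1))) = Add(Mul(408313, Rational(1, 426951)), Mul(-226666, Pow(26910, -1))) = Add(Rational(408313, 426951), Mul(-226666, Rational(1, 26910))) = Add(Rational(408313, 426951), Rational(-113333, 13455)) = Rational(-4765976252, 638291745)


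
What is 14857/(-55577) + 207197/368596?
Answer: 6039156897/20485459892 ≈ 0.29480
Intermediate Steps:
14857/(-55577) + 207197/368596 = 14857*(-1/55577) + 207197*(1/368596) = -14857/55577 + 207197/368596 = 6039156897/20485459892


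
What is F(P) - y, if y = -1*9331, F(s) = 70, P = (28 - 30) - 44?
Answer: 9401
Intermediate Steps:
P = -46 (P = -2 - 44 = -46)
y = -9331
F(P) - y = 70 - 1*(-9331) = 70 + 9331 = 9401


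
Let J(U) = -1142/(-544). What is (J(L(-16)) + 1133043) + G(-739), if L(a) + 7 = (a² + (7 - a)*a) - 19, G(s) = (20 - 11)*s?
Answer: 306379195/272 ≈ 1.1264e+6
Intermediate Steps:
G(s) = 9*s
L(a) = -26 + a² + a*(7 - a) (L(a) = -7 + ((a² + (7 - a)*a) - 19) = -7 + ((a² + a*(7 - a)) - 19) = -7 + (-19 + a² + a*(7 - a)) = -26 + a² + a*(7 - a))
J(U) = 571/272 (J(U) = -1142*(-1/544) = 571/272)
(J(L(-16)) + 1133043) + G(-739) = (571/272 + 1133043) + 9*(-739) = 308188267/272 - 6651 = 306379195/272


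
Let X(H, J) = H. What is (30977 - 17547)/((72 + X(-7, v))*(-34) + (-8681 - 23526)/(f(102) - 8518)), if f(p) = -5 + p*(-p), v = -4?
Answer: -254189610/41796463 ≈ -6.0816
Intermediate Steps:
f(p) = -5 - p²
(30977 - 17547)/((72 + X(-7, v))*(-34) + (-8681 - 23526)/(f(102) - 8518)) = (30977 - 17547)/((72 - 7)*(-34) + (-8681 - 23526)/((-5 - 1*102²) - 8518)) = 13430/(65*(-34) - 32207/((-5 - 1*10404) - 8518)) = 13430/(-2210 - 32207/((-5 - 10404) - 8518)) = 13430/(-2210 - 32207/(-10409 - 8518)) = 13430/(-2210 - 32207/(-18927)) = 13430/(-2210 - 32207*(-1/18927)) = 13430/(-2210 + 32207/18927) = 13430/(-41796463/18927) = 13430*(-18927/41796463) = -254189610/41796463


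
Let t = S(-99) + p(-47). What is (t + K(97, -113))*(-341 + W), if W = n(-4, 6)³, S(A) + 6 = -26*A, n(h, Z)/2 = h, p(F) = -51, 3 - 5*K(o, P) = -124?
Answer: -10843336/5 ≈ -2.1687e+6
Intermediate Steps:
K(o, P) = 127/5 (K(o, P) = ⅗ - ⅕*(-124) = ⅗ + 124/5 = 127/5)
n(h, Z) = 2*h
S(A) = -6 - 26*A
W = -512 (W = (2*(-4))³ = (-8)³ = -512)
t = 2517 (t = (-6 - 26*(-99)) - 51 = (-6 + 2574) - 51 = 2568 - 51 = 2517)
(t + K(97, -113))*(-341 + W) = (2517 + 127/5)*(-341 - 512) = (12712/5)*(-853) = -10843336/5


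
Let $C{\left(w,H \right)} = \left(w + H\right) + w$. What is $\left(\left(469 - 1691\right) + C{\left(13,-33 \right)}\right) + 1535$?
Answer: $306$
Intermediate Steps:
$C{\left(w,H \right)} = H + 2 w$ ($C{\left(w,H \right)} = \left(H + w\right) + w = H + 2 w$)
$\left(\left(469 - 1691\right) + C{\left(13,-33 \right)}\right) + 1535 = \left(\left(469 - 1691\right) + \left(-33 + 2 \cdot 13\right)\right) + 1535 = \left(\left(469 - 1691\right) + \left(-33 + 26\right)\right) + 1535 = \left(-1222 - 7\right) + 1535 = -1229 + 1535 = 306$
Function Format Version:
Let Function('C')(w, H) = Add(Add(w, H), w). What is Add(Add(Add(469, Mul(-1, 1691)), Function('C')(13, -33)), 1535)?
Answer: 306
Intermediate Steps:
Function('C')(w, H) = Add(H, Mul(2, w)) (Function('C')(w, H) = Add(Add(H, w), w) = Add(H, Mul(2, w)))
Add(Add(Add(469, Mul(-1, 1691)), Function('C')(13, -33)), 1535) = Add(Add(Add(469, Mul(-1, 1691)), Add(-33, Mul(2, 13))), 1535) = Add(Add(Add(469, -1691), Add(-33, 26)), 1535) = Add(Add(-1222, -7), 1535) = Add(-1229, 1535) = 306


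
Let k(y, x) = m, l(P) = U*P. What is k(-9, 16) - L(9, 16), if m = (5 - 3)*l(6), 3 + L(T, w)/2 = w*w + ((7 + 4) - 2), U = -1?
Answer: -536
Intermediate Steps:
l(P) = -P
L(T, w) = 12 + 2*w² (L(T, w) = -6 + 2*(w*w + ((7 + 4) - 2)) = -6 + 2*(w² + (11 - 2)) = -6 + 2*(w² + 9) = -6 + 2*(9 + w²) = -6 + (18 + 2*w²) = 12 + 2*w²)
m = -12 (m = (5 - 3)*(-1*6) = 2*(-6) = -12)
k(y, x) = -12
k(-9, 16) - L(9, 16) = -12 - (12 + 2*16²) = -12 - (12 + 2*256) = -12 - (12 + 512) = -12 - 1*524 = -12 - 524 = -536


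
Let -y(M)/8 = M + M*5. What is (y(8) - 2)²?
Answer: 148996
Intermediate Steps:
y(M) = -48*M (y(M) = -8*(M + M*5) = -8*(M + 5*M) = -48*M)
(y(8) - 2)² = (-48*8 - 2)² = (-384 - 2)² = (-386)² = 148996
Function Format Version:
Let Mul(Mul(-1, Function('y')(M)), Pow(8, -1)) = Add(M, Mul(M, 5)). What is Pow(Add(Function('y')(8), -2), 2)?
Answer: 148996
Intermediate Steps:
Function('y')(M) = Mul(-48, M) (Function('y')(M) = Mul(-8, Add(M, Mul(M, 5))) = Mul(-8, Add(M, Mul(5, M))) = Mul(-8, Mul(6, M)) = Mul(-48, M))
Pow(Add(Function('y')(8), -2), 2) = Pow(Add(Mul(-48, 8), -2), 2) = Pow(Add(-384, -2), 2) = Pow(-386, 2) = 148996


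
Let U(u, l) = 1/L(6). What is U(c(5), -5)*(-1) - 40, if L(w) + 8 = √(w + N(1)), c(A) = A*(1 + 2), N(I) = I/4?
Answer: -438/11 ≈ -39.818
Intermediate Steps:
N(I) = I/4 (N(I) = I*(¼) = I/4)
c(A) = 3*A (c(A) = A*3 = 3*A)
L(w) = -8 + √(¼ + w) (L(w) = -8 + √(w + (¼)*1) = -8 + √(w + ¼) = -8 + √(¼ + w))
U(u, l) = -2/11 (U(u, l) = 1/(-8 + √(1 + 4*6)/2) = 1/(-8 + √(1 + 24)/2) = 1/(-8 + √25/2) = 1/(-8 + (½)*5) = 1/(-8 + 5/2) = 1/(-11/2) = -2/11)
U(c(5), -5)*(-1) - 40 = -2/11*(-1) - 40 = 2/11 - 40 = -438/11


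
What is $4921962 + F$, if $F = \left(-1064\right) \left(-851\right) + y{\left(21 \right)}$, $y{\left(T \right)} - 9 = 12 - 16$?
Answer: $5827431$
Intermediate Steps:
$y{\left(T \right)} = 5$ ($y{\left(T \right)} = 9 + \left(12 - 16\right) = 9 - 4 = 5$)
$F = 905469$ ($F = \left(-1064\right) \left(-851\right) + 5 = 905464 + 5 = 905469$)
$4921962 + F = 4921962 + 905469 = 5827431$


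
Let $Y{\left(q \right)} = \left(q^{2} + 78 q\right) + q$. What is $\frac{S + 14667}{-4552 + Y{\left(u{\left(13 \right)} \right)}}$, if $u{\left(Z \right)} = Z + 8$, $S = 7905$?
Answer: $- \frac{5643}{613} \approx -9.2056$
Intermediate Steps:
$u{\left(Z \right)} = 8 + Z$
$Y{\left(q \right)} = q^{2} + 79 q$
$\frac{S + 14667}{-4552 + Y{\left(u{\left(13 \right)} \right)}} = \frac{7905 + 14667}{-4552 + \left(8 + 13\right) \left(79 + \left(8 + 13\right)\right)} = \frac{22572}{-4552 + 21 \left(79 + 21\right)} = \frac{22572}{-4552 + 21 \cdot 100} = \frac{22572}{-4552 + 2100} = \frac{22572}{-2452} = 22572 \left(- \frac{1}{2452}\right) = - \frac{5643}{613}$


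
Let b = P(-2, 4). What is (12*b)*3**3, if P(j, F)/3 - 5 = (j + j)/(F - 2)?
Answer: 2916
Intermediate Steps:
P(j, F) = 15 + 6*j/(-2 + F) (P(j, F) = 15 + 3*((j + j)/(F - 2)) = 15 + 3*((2*j)/(-2 + F)) = 15 + 3*(2*j/(-2 + F)) = 15 + 6*j/(-2 + F))
b = 9 (b = 3*(-10 + 2*(-2) + 5*4)/(-2 + 4) = 3*(-10 - 4 + 20)/2 = 3*(1/2)*6 = 9)
(12*b)*3**3 = (12*9)*3**3 = 108*27 = 2916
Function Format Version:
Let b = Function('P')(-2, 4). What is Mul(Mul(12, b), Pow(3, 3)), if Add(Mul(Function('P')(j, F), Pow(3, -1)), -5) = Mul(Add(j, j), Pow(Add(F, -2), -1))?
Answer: 2916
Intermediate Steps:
Function('P')(j, F) = Add(15, Mul(6, j, Pow(Add(-2, F), -1))) (Function('P')(j, F) = Add(15, Mul(3, Mul(Add(j, j), Pow(Add(F, -2), -1)))) = Add(15, Mul(3, Mul(Mul(2, j), Pow(Add(-2, F), -1)))) = Add(15, Mul(3, Mul(2, j, Pow(Add(-2, F), -1)))) = Add(15, Mul(6, j, Pow(Add(-2, F), -1))))
b = 9 (b = Mul(3, Pow(Add(-2, 4), -1), Add(-10, Mul(2, -2), Mul(5, 4))) = Mul(3, Pow(2, -1), Add(-10, -4, 20)) = Mul(3, Rational(1, 2), 6) = 9)
Mul(Mul(12, b), Pow(3, 3)) = Mul(Mul(12, 9), Pow(3, 3)) = Mul(108, 27) = 2916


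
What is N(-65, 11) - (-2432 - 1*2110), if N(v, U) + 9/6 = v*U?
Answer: 7651/2 ≈ 3825.5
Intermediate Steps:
N(v, U) = -3/2 + U*v (N(v, U) = -3/2 + v*U = -3/2 + U*v)
N(-65, 11) - (-2432 - 1*2110) = (-3/2 + 11*(-65)) - (-2432 - 1*2110) = (-3/2 - 715) - (-2432 - 2110) = -1433/2 - 1*(-4542) = -1433/2 + 4542 = 7651/2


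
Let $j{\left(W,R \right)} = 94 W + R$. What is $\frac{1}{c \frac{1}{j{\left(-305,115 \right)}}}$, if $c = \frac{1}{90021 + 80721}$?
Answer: $-4875537810$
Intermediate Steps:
$j{\left(W,R \right)} = R + 94 W$
$c = \frac{1}{170742} \approx 5.8568 \cdot 10^{-6}$
$\frac{1}{c \frac{1}{j{\left(-305,115 \right)}}} = \frac{1}{\frac{1}{170742} \frac{1}{115 + 94 \left(-305\right)}} = \frac{1}{\frac{1}{170742} \frac{1}{115 - 28670}} = \frac{1}{\frac{1}{170742} \frac{1}{-28555}} = \frac{1}{\frac{1}{170742} \left(- \frac{1}{28555}\right)} = \frac{1}{- \frac{1}{4875537810}} = -4875537810$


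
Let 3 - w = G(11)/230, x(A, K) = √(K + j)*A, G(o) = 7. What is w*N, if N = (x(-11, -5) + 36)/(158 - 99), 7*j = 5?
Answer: 12294/6785 - 7513*I*√210/94990 ≈ 1.8119 - 1.1462*I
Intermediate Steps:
j = 5/7 (j = (⅐)*5 = 5/7 ≈ 0.71429)
x(A, K) = A*√(5/7 + K) (x(A, K) = √(K + 5/7)*A = √(5/7 + K)*A = A*√(5/7 + K))
N = 36/59 - 11*I*√210/413 (N = ((⅐)*(-11)*√(35 + 49*(-5)) + 36)/(158 - 99) = ((⅐)*(-11)*√(35 - 245) + 36)/59 = ((⅐)*(-11)*√(-210) + 36)*(1/59) = ((⅐)*(-11)*(I*√210) + 36)*(1/59) = (-11*I*√210/7 + 36)*(1/59) = (36 - 11*I*√210/7)*(1/59) = 36/59 - 11*I*√210/413 ≈ 0.61017 - 0.38597*I)
w = 683/230 (w = 3 - 7/230 = 683/230 ≈ 2.9696)
w*N = 683*(36/59 - 11*I*√210/413)/230 = 12294/6785 - 7513*I*√210/94990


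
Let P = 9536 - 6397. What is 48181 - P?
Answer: 45042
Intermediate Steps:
P = 3139
48181 - P = 48181 - 1*3139 = 48181 - 3139 = 45042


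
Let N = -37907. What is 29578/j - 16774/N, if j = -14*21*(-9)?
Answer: 582798625/50150961 ≈ 11.621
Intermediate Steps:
j = 2646 (j = -294*(-9) = 2646)
29578/j - 16774/N = 29578/2646 - 16774/(-37907) = 29578*(1/2646) - 16774*(-1/37907) = 14789/1323 + 16774/37907 = 582798625/50150961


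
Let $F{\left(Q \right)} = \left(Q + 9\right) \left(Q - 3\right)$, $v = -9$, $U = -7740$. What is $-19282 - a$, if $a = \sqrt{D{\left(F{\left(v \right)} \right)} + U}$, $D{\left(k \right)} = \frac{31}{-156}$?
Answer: $-19282 - \frac{i \sqrt{47091369}}{78} \approx -19282.0 - 87.978 i$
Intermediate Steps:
$F{\left(Q \right)} = \left(-3 + Q\right) \left(9 + Q\right)$ ($F{\left(Q \right)} = \left(9 + Q\right) \left(-3 + Q\right) = \left(-3 + Q\right) \left(9 + Q\right)$)
$D{\left(k \right)} = - \frac{31}{156}$ ($D{\left(k \right)} = 31 \left(- \frac{1}{156}\right) = - \frac{31}{156}$)
$a = \frac{i \sqrt{47091369}}{78}$ ($a = \sqrt{- \frac{31}{156} - 7740} = \sqrt{- \frac{1207471}{156}} = \frac{i \sqrt{47091369}}{78} \approx 87.978 i$)
$-19282 - a = -19282 - \frac{i \sqrt{47091369}}{78}$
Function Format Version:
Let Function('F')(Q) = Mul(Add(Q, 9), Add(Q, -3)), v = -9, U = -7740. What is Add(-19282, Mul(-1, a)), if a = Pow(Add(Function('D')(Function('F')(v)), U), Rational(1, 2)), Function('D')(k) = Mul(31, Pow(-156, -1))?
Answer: Add(-19282, Mul(Rational(-1, 78), I, Pow(47091369, Rational(1, 2)))) ≈ Add(-19282., Mul(-87.978, I))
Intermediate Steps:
Function('F')(Q) = Mul(Add(-3, Q), Add(9, Q)) (Function('F')(Q) = Mul(Add(9, Q), Add(-3, Q)) = Mul(Add(-3, Q), Add(9, Q)))
Function('D')(k) = Rational(-31, 156) (Function('D')(k) = Mul(31, Rational(-1, 156)) = Rational(-31, 156))
a = Mul(Rational(1, 78), I, Pow(47091369, Rational(1, 2))) (a = Pow(Add(Rational(-31, 156), -7740), Rational(1, 2)) = Pow(Rational(-1207471, 156), Rational(1, 2)) = Mul(Rational(1, 78), I, Pow(47091369, Rational(1, 2))) ≈ Mul(87.978, I))
Add(-19282, Mul(-1, a)) = Add(-19282, Mul(-1, Mul(Rational(1, 78), I, Pow(47091369, Rational(1, 2))))) = Add(-19282, Mul(Rational(-1, 78), I, Pow(47091369, Rational(1, 2))))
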